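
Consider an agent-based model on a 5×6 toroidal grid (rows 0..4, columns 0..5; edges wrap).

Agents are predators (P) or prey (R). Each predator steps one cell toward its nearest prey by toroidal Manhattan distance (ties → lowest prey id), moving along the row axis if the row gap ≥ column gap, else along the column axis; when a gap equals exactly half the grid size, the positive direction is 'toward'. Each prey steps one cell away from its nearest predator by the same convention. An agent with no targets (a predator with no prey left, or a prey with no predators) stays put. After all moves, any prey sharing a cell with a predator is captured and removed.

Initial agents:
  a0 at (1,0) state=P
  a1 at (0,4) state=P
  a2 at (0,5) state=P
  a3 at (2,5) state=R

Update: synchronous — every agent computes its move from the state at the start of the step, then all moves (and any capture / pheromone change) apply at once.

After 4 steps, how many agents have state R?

t=1: a0@(2,0):P a1@(1,4):P a2@(1,5):P a3@(3,5):R
t=2: a0@(3,0):P a1@(2,4):P a2@(2,5):P a3@(4,5):R
t=3: a0@(4,0):P a1@(3,4):P a2@(3,5):P a3@(0,5):R
t=4: a0@(0,0):P a1@(4,4):P a2@(4,5):P a3@(1,5):R

1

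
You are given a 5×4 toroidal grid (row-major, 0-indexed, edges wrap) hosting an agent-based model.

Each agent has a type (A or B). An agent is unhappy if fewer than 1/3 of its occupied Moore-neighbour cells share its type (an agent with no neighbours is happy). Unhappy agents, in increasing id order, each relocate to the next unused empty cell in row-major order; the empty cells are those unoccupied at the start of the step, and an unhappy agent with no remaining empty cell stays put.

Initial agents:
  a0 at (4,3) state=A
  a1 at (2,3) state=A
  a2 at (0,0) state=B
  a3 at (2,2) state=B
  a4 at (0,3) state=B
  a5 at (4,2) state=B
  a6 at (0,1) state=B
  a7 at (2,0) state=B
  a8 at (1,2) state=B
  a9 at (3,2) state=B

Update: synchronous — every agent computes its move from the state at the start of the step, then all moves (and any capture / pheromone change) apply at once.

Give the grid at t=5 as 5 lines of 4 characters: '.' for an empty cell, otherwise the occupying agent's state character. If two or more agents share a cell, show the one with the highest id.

t=1: a0@(0,2):A a1@(1,0):A a2@(0,0):B a3@(2,2):B a4@(0,3):B a5@(4,2):B a6@(0,1):B a7@(1,1):B a8@(1,2):B a9@(3,2):B
t=2: a0@(1,3):A a1@(2,0):A a2@(0,0):B a3@(2,2):B a4@(0,3):B a5@(4,2):B a6@(0,1):B a7@(1,1):B a8@(1,2):B a9@(3,2):B
t=3: a0@(0,2):A a1@(2,0):A a2@(0,0):B a3@(2,2):B a4@(0,3):B a5@(4,2):B a6@(0,1):B a7@(1,1):B a8@(1,2):B a9@(3,2):B
t=4: a0@(1,0):A a1@(1,3):A a2@(0,0):B a3@(2,2):B a4@(0,3):B a5@(4,2):B a6@(0,1):B a7@(1,1):B a8@(1,2):B a9@(3,2):B
t=5: a0@(0,2):A a1@(2,0):A a2@(0,0):B a3@(2,2):B a4@(0,3):B a5@(4,2):B a6@(0,1):B a7@(1,1):B a8@(1,2):B a9@(3,2):B

BBAB
.BB.
A.B.
..B.
..B.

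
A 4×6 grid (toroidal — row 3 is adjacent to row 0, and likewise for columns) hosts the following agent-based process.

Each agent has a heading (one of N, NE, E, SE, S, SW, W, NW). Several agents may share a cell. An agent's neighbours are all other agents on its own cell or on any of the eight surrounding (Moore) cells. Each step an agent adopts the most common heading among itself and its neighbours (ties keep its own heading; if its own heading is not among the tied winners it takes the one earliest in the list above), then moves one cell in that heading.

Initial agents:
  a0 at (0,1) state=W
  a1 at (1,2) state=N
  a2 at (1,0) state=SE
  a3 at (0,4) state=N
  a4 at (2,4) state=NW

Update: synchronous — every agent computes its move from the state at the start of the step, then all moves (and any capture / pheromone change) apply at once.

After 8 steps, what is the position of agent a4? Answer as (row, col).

t=1: a0@(0,0):W a1@(0,2):N a2@(2,1):SE a3@(3,4):N a4@(1,3):NW
t=2: a0@(0,5):W a1@(3,2):N a2@(3,2):SE a3@(2,4):N a4@(0,2):NW
t=3: a0@(0,4):W a1@(2,2):N a2@(0,3):SE a3@(1,4):N a4@(3,1):NW
t=4: a0@(0,3):W a1@(1,2):N a2@(1,4):SE a3@(0,4):N a4@(2,0):NW
t=5: a0@(3,3):N a1@(0,2):N a2@(2,5):SE a3@(3,4):N a4@(1,5):NW
t=6: a0@(2,3):N a1@(3,2):N a2@(3,0):SE a3@(2,4):N a4@(0,4):NW
t=7: a0@(1,3):N a1@(2,2):N a2@(0,1):SE a3@(1,4):N a4@(3,3):NW
t=8: a0@(0,3):N a1@(1,2):N a2@(1,2):SE a3@(0,4):N a4@(2,2):NW

(2, 2)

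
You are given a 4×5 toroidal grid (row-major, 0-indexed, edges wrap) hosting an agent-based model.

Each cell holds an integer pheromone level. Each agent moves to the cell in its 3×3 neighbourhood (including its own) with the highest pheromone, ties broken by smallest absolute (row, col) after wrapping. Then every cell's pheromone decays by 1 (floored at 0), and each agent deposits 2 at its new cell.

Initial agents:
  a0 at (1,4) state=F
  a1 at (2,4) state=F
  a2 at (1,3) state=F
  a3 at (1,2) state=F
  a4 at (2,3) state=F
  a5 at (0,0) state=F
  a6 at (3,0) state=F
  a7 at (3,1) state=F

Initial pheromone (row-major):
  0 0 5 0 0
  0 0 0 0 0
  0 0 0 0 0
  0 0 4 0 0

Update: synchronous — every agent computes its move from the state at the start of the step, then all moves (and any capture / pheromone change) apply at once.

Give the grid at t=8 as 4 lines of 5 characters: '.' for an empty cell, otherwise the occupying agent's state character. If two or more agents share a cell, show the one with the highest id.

F.F..
.....
.....
.....

t=1: a0@(0,0) a1@(1,0) a2@(0,2) a3@(0,2) a4@(3,2) a5@(0,0) a6@(0,0) a7@(0,2) | pheromone: 6 0 10 0 0 / 2 0 0 0 0 / 0 0 0 0 0 / 0 0 5 0 0
t=2: a0@(0,0) a1@(0,0) a2@(0,2) a3@(0,2) a4@(0,2) a5@(0,0) a6@(0,0) a7@(0,2) | pheromone: 13 0 17 0 0 / 1 0 0 0 0 / 0 0 0 0 0 / 0 0 4 0 0
t=3: a0@(0,0) a1@(0,0) a2@(0,2) a3@(0,2) a4@(0,2) a5@(0,0) a6@(0,0) a7@(0,2) | pheromone: 20 0 24 0 0 / 0 0 0 0 0 / 0 0 0 0 0 / 0 0 3 0 0
t=4: a0@(0,0) a1@(0,0) a2@(0,2) a3@(0,2) a4@(0,2) a5@(0,0) a6@(0,0) a7@(0,2) | pheromone: 27 0 31 0 0 / 0 0 0 0 0 / 0 0 0 0 0 / 0 0 2 0 0
t=5: a0@(0,0) a1@(0,0) a2@(0,2) a3@(0,2) a4@(0,2) a5@(0,0) a6@(0,0) a7@(0,2) | pheromone: 34 0 38 0 0 / 0 0 0 0 0 / 0 0 0 0 0 / 0 0 1 0 0
t=6: a0@(0,0) a1@(0,0) a2@(0,2) a3@(0,2) a4@(0,2) a5@(0,0) a6@(0,0) a7@(0,2) | pheromone: 41 0 45 0 0 / 0 0 0 0 0 / 0 0 0 0 0 / 0 0 0 0 0
t=7: a0@(0,0) a1@(0,0) a2@(0,2) a3@(0,2) a4@(0,2) a5@(0,0) a6@(0,0) a7@(0,2) | pheromone: 48 0 52 0 0 / 0 0 0 0 0 / 0 0 0 0 0 / 0 0 0 0 0
t=8: a0@(0,0) a1@(0,0) a2@(0,2) a3@(0,2) a4@(0,2) a5@(0,0) a6@(0,0) a7@(0,2) | pheromone: 55 0 59 0 0 / 0 0 0 0 0 / 0 0 0 0 0 / 0 0 0 0 0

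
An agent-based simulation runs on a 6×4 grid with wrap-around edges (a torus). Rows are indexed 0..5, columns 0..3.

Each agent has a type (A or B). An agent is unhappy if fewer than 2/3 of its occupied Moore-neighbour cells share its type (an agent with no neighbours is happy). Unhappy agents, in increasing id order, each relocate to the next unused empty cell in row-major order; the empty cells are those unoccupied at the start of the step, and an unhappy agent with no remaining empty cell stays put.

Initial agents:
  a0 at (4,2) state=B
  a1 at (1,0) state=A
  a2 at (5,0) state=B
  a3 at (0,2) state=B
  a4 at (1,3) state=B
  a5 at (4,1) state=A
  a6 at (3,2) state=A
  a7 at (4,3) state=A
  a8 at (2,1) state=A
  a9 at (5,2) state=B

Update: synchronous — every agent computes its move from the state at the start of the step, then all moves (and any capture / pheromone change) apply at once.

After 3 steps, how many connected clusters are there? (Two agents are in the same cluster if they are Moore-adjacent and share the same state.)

3

t=1: a0@(0,0):B a1@(0,1):A a2@(0,3):B a3@(0,2):B a4@(1,1):B a5@(1,2):A a6@(3,2):A a7@(2,0):A a8@(2,1):A a9@(2,2):B
t=2: a0@(0,0):B a1@(1,0):A a2@(0,3):B a3@(1,3):B a4@(2,3):B a5@(3,0):A a6@(3,1):A a7@(3,3):A a8@(4,0):A a9@(4,1):B
t=3: a0@(0,0):B a1@(0,1):A a2@(0,3):B a3@(1,3):B a4@(0,2):B a5@(1,1):A a6@(3,1):A a7@(3,3):A a8@(4,0):A a9@(1,2):B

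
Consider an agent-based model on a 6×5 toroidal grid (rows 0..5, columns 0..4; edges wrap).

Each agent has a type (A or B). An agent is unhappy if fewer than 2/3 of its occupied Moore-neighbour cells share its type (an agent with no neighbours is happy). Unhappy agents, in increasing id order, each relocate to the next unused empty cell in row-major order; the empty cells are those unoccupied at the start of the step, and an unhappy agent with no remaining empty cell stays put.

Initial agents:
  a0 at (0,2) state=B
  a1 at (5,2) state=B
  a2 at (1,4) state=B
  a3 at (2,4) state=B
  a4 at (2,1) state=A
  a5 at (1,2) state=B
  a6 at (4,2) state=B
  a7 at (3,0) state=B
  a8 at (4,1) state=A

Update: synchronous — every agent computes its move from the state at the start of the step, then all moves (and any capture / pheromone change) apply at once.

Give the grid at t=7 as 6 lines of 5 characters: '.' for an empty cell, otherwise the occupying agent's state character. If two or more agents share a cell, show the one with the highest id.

t=1: a0@(0,2):B a1@(5,2):B a2@(1,4):B a3@(2,4):B a4@(0,0):A a5@(0,1):B a6@(0,3):B a7@(0,4):B a8@(1,0):A
t=2: a0@(0,2):B a1@(5,2):B a2@(1,1):B a3@(1,2):B a4@(1,3):A a5@(2,0):B a6@(0,3):B a7@(2,1):B a8@(2,2):A
t=3: a0@(0,2):B a1@(5,2):B a2@(1,1):B a3@(1,2):B a4@(0,0):A a5@(2,0):B a6@(0,3):B a7@(2,1):B a8@(0,1):A
t=4: a0@(0,2):B a1@(5,2):B a2@(1,1):B a3@(1,2):B a4@(0,4):A a5@(2,0):B a6@(0,3):B a7@(2,1):B a8@(1,0):A
t=5: a0@(0,2):B a1@(5,2):B a2@(1,1):B a3@(1,2):B a4@(0,0):A a5@(2,0):B a6@(0,3):B a7@(2,1):B a8@(0,1):A
t=6: a0@(0,2):B a1@(5,2):B a2@(1,1):B a3@(1,2):B a4@(0,4):A a5@(2,0):B a6@(0,3):B a7@(2,1):B a8@(1,0):A
t=7: a0@(0,2):B a1@(5,2):B a2@(1,1):B a3@(1,2):B a4@(0,0):A a5@(2,0):B a6@(0,3):B a7@(2,1):B a8@(0,1):A

AABB.
.BB..
BB...
.....
.....
..B..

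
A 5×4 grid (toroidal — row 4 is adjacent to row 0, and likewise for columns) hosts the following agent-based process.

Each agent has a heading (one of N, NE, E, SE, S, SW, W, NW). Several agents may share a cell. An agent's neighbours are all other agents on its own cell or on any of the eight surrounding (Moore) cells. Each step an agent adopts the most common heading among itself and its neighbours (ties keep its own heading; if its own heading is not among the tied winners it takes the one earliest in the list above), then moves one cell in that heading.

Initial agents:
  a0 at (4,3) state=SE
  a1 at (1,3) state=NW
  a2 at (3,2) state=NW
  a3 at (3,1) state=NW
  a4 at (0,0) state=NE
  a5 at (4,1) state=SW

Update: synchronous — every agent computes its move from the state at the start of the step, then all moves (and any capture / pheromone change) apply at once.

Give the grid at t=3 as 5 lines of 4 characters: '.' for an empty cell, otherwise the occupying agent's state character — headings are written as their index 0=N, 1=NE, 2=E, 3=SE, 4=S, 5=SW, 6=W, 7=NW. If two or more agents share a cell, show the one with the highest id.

..77
..7.
..37
7...
....

t=1: a0@(0,0):SE a1@(0,2):NW a2@(2,1):NW a3@(2,0):NW a4@(4,1):NE a5@(3,0):NW
t=2: a0@(1,1):SE a1@(4,1):NW a2@(1,0):NW a3@(1,3):NW a4@(3,0):NW a5@(2,3):NW
t=3: a0@(2,2):SE a1@(3,0):NW a2@(0,3):NW a3@(0,2):NW a4@(2,3):NW a5@(1,2):NW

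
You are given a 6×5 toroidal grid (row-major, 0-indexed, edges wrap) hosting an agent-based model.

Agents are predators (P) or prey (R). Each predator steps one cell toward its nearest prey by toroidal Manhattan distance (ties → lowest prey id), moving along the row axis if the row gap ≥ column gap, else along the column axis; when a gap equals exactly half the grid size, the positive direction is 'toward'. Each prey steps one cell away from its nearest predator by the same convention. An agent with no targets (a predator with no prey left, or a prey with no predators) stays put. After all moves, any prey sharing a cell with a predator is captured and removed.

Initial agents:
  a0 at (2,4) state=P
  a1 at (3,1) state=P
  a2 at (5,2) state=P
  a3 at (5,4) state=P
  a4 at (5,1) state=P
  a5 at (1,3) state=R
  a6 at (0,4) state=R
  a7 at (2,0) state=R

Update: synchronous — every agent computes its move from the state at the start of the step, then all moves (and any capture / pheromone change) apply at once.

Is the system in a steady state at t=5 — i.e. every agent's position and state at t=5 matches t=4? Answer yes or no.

t=1: a0@(2,0):P a1@(2,1):P a2@(0,2):P a3@(0,4):P a4@(5,0):P a5@(0,3):R a6@(1,4):R
t=2: a0@(1,0):P a1@(2,0):P a2@(0,3):P a3@(0,3):P a4@(5,4):P a5@(0,4):R a6@(2,4):R
t=3: a0@(0,0):P a1@(2,4):P a2@(0,4):P a3@(0,4):P a4@(0,4):P a6@(2,3):R
t=4: a0@(1,0):P a1@(2,3):P a2@(1,4):P a3@(1,4):P a4@(1,4):P a6@(2,2):R
t=5: a0@(1,1):P a1@(2,2):P a2@(1,3):P a3@(1,3):P a4@(1,3):P a6@(2,1):R

no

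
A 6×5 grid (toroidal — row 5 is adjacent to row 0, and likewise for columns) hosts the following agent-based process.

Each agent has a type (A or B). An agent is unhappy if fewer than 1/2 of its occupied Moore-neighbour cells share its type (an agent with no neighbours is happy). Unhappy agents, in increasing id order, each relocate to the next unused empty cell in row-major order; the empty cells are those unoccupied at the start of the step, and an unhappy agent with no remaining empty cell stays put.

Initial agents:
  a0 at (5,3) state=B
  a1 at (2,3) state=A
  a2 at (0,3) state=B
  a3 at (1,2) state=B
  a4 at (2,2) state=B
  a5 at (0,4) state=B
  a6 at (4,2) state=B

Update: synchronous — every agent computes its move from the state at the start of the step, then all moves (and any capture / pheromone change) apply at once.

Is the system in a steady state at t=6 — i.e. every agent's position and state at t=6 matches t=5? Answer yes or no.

t=1: a0@(5,3):B a1@(0,0):A a2@(0,3):B a3@(1,2):B a4@(2,2):B a5@(0,4):B a6@(4,2):B
t=2: a0@(5,3):B a1@(0,1):A a2@(0,3):B a3@(1,2):B a4@(2,2):B a5@(0,4):B a6@(4,2):B
t=3: a0@(5,3):B a1@(0,0):A a2@(0,3):B a3@(1,2):B a4@(2,2):B a5@(0,4):B a6@(4,2):B
t=4: a0@(5,3):B a1@(0,1):A a2@(0,3):B a3@(1,2):B a4@(2,2):B a5@(0,4):B a6@(4,2):B
t=5: a0@(5,3):B a1@(0,0):A a2@(0,3):B a3@(1,2):B a4@(2,2):B a5@(0,4):B a6@(4,2):B
t=6: a0@(5,3):B a1@(0,1):A a2@(0,3):B a3@(1,2):B a4@(2,2):B a5@(0,4):B a6@(4,2):B

no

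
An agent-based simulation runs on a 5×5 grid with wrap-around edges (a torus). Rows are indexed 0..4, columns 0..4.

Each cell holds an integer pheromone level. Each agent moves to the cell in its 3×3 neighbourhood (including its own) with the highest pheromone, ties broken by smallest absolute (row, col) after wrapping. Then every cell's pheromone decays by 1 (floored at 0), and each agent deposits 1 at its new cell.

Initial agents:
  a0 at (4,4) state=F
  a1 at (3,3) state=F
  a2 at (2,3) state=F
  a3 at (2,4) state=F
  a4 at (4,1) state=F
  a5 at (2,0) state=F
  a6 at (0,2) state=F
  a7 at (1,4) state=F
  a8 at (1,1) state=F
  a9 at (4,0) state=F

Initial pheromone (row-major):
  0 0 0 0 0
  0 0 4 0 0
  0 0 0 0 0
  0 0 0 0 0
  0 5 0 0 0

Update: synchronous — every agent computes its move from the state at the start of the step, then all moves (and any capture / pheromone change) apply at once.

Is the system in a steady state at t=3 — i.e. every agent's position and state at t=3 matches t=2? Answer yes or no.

t=1: a0@(0,0) a1@(2,2) a2@(1,2) a3@(1,0) a4@(4,1) a5@(1,0) a6@(4,1) a7@(0,0) a8@(1,2) a9@(4,1) | pheromone: 2 0 0 0 0 / 2 0 5 0 0 / 0 0 1 0 0 / 0 0 0 0 0 / 0 7 0 0 0
t=2: a0@(4,1) a1@(1,2) a2@(1,2) a3@(0,0) a4@(4,1) a5@(0,0) a6@(4,1) a7@(4,1) a8@(1,2) a9@(4,1) | pheromone: 3 0 0 0 0 / 1 0 7 0 0 / 0 0 0 0 0 / 0 0 0 0 0 / 0 11 0 0 0
t=3: a0@(4,1) a1@(1,2) a2@(1,2) a3@(4,1) a4@(4,1) a5@(4,1) a6@(4,1) a7@(4,1) a8@(1,2) a9@(4,1) | pheromone: 2 0 0 0 0 / 0 0 9 0 0 / 0 0 0 0 0 / 0 0 0 0 0 / 0 17 0 0 0

no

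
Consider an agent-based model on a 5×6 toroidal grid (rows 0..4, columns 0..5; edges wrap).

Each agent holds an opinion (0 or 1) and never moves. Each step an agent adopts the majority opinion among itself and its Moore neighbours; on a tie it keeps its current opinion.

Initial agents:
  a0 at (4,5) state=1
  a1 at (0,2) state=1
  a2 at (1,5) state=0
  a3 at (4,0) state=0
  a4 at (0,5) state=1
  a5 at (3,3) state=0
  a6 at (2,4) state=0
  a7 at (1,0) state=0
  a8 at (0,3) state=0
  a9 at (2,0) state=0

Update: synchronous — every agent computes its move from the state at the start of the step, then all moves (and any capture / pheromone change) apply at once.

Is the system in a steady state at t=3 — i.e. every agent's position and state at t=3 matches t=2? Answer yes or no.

yes

t=1: a0@(4,5):1 a1@(0,2):1 a2@(1,5):0 a3@(4,0):1 a4@(0,5):0 a5@(3,3):0 a6@(2,4):0 a7@(1,0):0 a8@(0,3):0 a9@(2,0):0
t=2: (unchanged — steady state)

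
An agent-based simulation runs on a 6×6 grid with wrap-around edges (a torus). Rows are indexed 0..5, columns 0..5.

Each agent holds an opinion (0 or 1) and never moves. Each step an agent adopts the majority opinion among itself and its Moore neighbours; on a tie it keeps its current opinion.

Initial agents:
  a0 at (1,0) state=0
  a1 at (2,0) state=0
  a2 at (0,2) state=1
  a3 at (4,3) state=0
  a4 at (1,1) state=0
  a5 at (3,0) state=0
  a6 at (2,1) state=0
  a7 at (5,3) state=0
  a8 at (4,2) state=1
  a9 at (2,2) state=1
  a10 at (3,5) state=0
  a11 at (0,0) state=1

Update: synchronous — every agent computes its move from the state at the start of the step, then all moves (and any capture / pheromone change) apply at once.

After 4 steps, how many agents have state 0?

12

t=1: a0@(1,0):0 a1@(2,0):0 a2@(0,2):0 a3@(4,3):0 a4@(1,1):0 a5@(3,0):0 a6@(2,1):0 a7@(5,3):0 a8@(4,2):0 a9@(2,2):0 a10@(3,5):0 a11@(0,0):0
t=2: (unchanged — steady state)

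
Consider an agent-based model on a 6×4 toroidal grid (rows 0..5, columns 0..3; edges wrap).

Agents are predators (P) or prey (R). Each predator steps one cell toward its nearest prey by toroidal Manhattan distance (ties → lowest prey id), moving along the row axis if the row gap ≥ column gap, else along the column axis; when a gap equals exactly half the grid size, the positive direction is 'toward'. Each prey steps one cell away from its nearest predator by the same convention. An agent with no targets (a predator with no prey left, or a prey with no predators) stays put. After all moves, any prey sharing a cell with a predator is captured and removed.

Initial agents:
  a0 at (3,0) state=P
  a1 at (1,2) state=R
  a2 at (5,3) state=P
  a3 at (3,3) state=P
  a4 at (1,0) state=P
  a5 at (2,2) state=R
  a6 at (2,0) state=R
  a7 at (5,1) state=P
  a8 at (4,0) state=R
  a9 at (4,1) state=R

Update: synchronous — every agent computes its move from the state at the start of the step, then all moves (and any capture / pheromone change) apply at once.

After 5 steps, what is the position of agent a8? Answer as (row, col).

t=1: a0@(2,0):P a1@(1,1):R a2@(4,3):P a3@(2,3):P a4@(2,0):P a5@(1,2):R a6@(1,0):R a7@(4,1):P a8@(5,0):R a9@(3,1):R
t=2: a0@(1,0):P a1@(0,1):R a2@(5,3):P a3@(1,3):P a4@(1,0):P a5@(0,2):R a6@(0,0):R a7@(3,1):P a8@(0,0):R a9@(2,1):R
t=3: a0@(0,0):P a1@(5,1):R a2@(0,3):P a3@(0,3):P a4@(0,0):P a5@(1,2):R a6@(5,0):R a7@(2,1):P a8@(5,0):R a9@(1,1):R
t=4: a0@(5,0):P a1@(4,1):R a2@(1,3):P a3@(1,3):P a4@(5,0):P a5@(2,2):R a6@(4,0):R a7@(1,1):P a8@(4,0):R a9@(0,1):R
t=5: a0@(4,0):P a1@(3,1):R a2@(2,3):P a3@(2,3):P a4@(4,0):P a5@(3,2):R a6@(3,0):R a7@(0,1):P a8@(3,0):R a9@(5,1):R

(3, 0)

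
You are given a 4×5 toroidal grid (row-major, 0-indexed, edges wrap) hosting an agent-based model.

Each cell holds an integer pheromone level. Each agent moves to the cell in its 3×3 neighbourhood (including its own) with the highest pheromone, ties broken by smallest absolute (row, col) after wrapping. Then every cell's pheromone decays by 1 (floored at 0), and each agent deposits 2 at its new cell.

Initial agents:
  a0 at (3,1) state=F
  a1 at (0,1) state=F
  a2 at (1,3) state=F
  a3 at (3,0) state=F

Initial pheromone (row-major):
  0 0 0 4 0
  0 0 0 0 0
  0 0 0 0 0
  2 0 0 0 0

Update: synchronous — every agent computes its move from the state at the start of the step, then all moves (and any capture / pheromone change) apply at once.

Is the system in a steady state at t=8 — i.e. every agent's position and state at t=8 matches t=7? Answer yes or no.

yes

t=1: a0@(3,0) a1@(3,0) a2@(0,3) a3@(3,0) | pheromone: 0 0 0 5 0 / 0 0 0 0 0 / 0 0 0 0 0 / 7 0 0 0 0
t=2: a0@(3,0) a1@(3,0) a2@(0,3) a3@(3,0) | pheromone: 0 0 0 6 0 / 0 0 0 0 0 / 0 0 0 0 0 / 12 0 0 0 0
t=3: a0@(3,0) a1@(3,0) a2@(0,3) a3@(3,0) | pheromone: 0 0 0 7 0 / 0 0 0 0 0 / 0 0 0 0 0 / 17 0 0 0 0
t=4: a0@(3,0) a1@(3,0) a2@(0,3) a3@(3,0) | pheromone: 0 0 0 8 0 / 0 0 0 0 0 / 0 0 0 0 0 / 22 0 0 0 0
t=5: a0@(3,0) a1@(3,0) a2@(0,3) a3@(3,0) | pheromone: 0 0 0 9 0 / 0 0 0 0 0 / 0 0 0 0 0 / 27 0 0 0 0
t=6: a0@(3,0) a1@(3,0) a2@(0,3) a3@(3,0) | pheromone: 0 0 0 10 0 / 0 0 0 0 0 / 0 0 0 0 0 / 32 0 0 0 0
t=7: a0@(3,0) a1@(3,0) a2@(0,3) a3@(3,0) | pheromone: 0 0 0 11 0 / 0 0 0 0 0 / 0 0 0 0 0 / 37 0 0 0 0
t=8: a0@(3,0) a1@(3,0) a2@(0,3) a3@(3,0) | pheromone: 0 0 0 12 0 / 0 0 0 0 0 / 0 0 0 0 0 / 42 0 0 0 0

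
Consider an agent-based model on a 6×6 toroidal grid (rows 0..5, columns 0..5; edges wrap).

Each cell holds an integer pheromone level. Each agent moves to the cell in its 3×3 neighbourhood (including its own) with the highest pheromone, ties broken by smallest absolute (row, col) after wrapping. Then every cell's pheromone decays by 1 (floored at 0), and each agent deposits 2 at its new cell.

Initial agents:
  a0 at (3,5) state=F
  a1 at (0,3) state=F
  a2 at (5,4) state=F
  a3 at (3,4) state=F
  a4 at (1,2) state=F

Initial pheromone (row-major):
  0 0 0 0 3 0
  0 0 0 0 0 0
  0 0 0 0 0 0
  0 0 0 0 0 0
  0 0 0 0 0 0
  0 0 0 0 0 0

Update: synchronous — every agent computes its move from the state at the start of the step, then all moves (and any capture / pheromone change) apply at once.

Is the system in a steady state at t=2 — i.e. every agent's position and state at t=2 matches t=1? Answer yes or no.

t=1: a0@(2,0) a1@(0,4) a2@(0,4) a3@(2,3) a4@(0,1) | pheromone: 0 2 0 0 6 0 / 0 0 0 0 0 0 / 2 0 0 2 0 0 / 0 0 0 0 0 0 / 0 0 0 0 0 0 / 0 0 0 0 0 0
t=2: a0@(2,0) a1@(0,4) a2@(0,4) a3@(2,3) a4@(0,1) | pheromone: 0 3 0 0 9 0 / 0 0 0 0 0 0 / 3 0 0 3 0 0 / 0 0 0 0 0 0 / 0 0 0 0 0 0 / 0 0 0 0 0 0

yes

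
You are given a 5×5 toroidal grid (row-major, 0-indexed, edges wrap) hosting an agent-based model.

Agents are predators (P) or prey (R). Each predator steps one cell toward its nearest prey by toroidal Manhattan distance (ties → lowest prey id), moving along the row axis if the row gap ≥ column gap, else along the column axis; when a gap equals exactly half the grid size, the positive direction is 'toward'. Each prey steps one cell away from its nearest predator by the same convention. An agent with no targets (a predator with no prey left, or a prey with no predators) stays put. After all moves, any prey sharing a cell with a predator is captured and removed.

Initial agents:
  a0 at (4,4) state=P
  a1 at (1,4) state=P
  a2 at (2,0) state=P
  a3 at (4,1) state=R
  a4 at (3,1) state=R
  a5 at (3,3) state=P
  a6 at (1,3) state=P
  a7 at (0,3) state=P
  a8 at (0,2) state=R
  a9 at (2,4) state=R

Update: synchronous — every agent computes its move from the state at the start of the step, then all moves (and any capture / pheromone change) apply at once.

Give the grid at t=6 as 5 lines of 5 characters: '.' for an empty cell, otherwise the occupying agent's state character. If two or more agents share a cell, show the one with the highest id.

t=1: a0@(4,0):P a1@(2,4):P a2@(2,4):P a3@(4,2):R a4@(4,1):R a5@(3,2):P a6@(0,3):P a7@(0,2):P a8@(0,1):R a9@(3,4):R
t=2: a0@(4,1):P a1@(3,4):P a2@(3,4):P a3@(0,2):R a5@(4,2):P a6@(4,3):P a7@(4,2):P a8@(0,0):R a9@(4,4):R
t=3: a0@(0,1):P a1@(4,4):P a2@(4,4):P a3@(1,2):R a5@(0,2):P a6@(4,4):P a7@(0,2):P a8@(1,0):R a9@(0,4):R
t=4: a0@(1,1):P a1@(0,4):P a2@(0,4):P a3@(2,2):R a5@(1,2):P a6@(0,4):P a7@(1,2):P a8@(2,0):R a9@(1,4):R
t=5: a0@(2,1):P a1@(1,4):P a2@(1,4):P a3@(3,2):R a5@(2,2):P a6@(1,4):P a7@(2,2):P a8@(3,0):R a9@(2,4):R
t=6: a0@(3,1):P a1@(2,4):P a2@(2,4):P a3@(4,2):R a5@(3,2):P a6@(2,4):P a7@(3,2):P a8@(4,0):R a9@(3,4):R

.....
.....
....P
.PP.R
R.R..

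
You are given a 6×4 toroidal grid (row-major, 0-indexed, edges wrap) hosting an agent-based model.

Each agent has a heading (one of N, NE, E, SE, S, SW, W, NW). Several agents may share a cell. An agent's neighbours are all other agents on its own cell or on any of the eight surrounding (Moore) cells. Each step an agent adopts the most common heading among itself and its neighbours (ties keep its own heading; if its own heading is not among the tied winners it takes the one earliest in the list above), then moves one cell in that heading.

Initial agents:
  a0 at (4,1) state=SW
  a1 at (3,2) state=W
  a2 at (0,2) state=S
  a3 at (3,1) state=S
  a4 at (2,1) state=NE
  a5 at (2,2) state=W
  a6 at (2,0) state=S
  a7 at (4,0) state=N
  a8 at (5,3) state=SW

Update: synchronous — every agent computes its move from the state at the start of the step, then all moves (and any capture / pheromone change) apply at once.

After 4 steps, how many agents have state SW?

t=1: a0@(5,0):SW a1@(3,1):W a2@(1,2):S a3@(4,1):S a4@(3,1):S a5@(2,1):W a6@(3,0):S a7@(5,3):SW a8@(0,2):SW
t=2: a0@(0,3):SW a1@(4,1):S a2@(2,2):S a3@(5,1):S a4@(4,1):S a5@(3,1):S a6@(4,0):S a7@(0,2):SW a8@(1,1):SW
t=3: a0@(1,2):SW a1@(5,1):S a2@(3,2):S a3@(0,1):S a4@(5,1):S a5@(4,1):S a6@(5,0):S a7@(1,1):SW a8@(2,0):SW
t=4: a0@(2,1):SW a1@(0,1):S a2@(4,2):S a3@(1,1):S a4@(0,1):S a5@(5,1):S a6@(0,0):S a7@(2,0):SW a8@(3,3):SW

3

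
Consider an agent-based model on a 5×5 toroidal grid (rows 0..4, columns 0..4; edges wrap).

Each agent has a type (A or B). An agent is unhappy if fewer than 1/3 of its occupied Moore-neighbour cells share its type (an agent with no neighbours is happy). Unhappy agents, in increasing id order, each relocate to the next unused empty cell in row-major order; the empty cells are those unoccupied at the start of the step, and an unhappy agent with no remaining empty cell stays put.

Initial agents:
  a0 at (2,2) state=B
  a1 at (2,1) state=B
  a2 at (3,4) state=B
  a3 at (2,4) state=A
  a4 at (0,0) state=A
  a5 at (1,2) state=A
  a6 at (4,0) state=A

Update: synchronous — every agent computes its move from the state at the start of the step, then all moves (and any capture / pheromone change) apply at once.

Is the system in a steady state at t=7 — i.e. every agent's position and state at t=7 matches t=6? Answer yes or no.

t=1: a0@(2,2):B a1@(2,1):B a2@(0,1):B a3@(0,2):A a4@(0,0):A a5@(0,3):A a6@(4,0):A
t=2: a0@(2,2):B a1@(2,1):B a2@(0,4):B a3@(0,2):A a4@(0,0):A a5@(0,3):A a6@(4,0):A
t=3: a0@(2,2):B a1@(2,1):B a2@(0,1):B a3@(0,2):A a4@(0,0):A a5@(0,3):A a6@(4,0):A
t=4: a0@(2,2):B a1@(2,1):B a2@(0,4):B a3@(0,2):A a4@(0,0):A a5@(0,3):A a6@(4,0):A
t=5: a0@(2,2):B a1@(2,1):B a2@(0,1):B a3@(0,2):A a4@(0,0):A a5@(0,3):A a6@(4,0):A
t=6: a0@(2,2):B a1@(2,1):B a2@(0,4):B a3@(0,2):A a4@(0,0):A a5@(0,3):A a6@(4,0):A
t=7: a0@(2,2):B a1@(2,1):B a2@(0,1):B a3@(0,2):A a4@(0,0):A a5@(0,3):A a6@(4,0):A

no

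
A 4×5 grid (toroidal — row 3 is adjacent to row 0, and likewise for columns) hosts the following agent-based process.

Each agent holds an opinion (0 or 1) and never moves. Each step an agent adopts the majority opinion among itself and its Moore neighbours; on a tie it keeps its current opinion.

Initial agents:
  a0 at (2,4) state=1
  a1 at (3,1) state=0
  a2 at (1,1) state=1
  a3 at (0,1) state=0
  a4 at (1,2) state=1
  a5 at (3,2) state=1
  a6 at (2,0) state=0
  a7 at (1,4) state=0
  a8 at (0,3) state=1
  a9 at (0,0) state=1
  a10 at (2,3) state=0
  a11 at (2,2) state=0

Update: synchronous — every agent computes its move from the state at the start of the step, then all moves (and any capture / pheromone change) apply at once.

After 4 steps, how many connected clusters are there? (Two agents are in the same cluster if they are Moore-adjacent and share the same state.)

2

t=1: a0@(2,4):0 a1@(3,1):0 a2@(1,1):1 a3@(0,1):1 a4@(1,2):1 a5@(3,2):0 a6@(2,0):0 a7@(1,4):0 a8@(0,3):1 a9@(0,0):0 a10@(2,3):0 a11@(2,2):0
t=2: (unchanged — steady state)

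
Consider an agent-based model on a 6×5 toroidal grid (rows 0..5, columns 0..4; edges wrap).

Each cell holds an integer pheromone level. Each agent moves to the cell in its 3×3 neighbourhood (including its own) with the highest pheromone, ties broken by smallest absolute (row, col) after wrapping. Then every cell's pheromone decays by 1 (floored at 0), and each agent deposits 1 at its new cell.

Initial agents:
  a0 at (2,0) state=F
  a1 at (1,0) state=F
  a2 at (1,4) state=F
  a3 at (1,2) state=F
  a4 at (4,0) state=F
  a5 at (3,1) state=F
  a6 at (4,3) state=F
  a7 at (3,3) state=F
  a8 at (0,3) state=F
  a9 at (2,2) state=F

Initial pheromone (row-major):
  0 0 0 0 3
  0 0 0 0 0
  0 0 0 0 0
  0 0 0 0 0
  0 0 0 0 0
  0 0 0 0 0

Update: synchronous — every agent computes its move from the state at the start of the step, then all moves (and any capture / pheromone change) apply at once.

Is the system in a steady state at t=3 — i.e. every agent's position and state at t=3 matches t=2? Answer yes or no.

t=1: a0@(1,0) a1@(0,4) a2@(0,4) a3@(0,1) a4@(3,0) a5@(2,0) a6@(3,2) a7@(2,2) a8@(0,4) a9@(1,1) | pheromone: 0 1 0 0 5 / 1 1 0 0 0 / 1 0 1 0 0 / 1 0 1 0 0 / 0 0 0 0 0 / 0 0 0 0 0
t=2: a0@(0,4) a1@(0,4) a2@(0,4) a3@(0,1) a4@(2,0) a5@(1,0) a6@(2,2) a7@(1,1) a8@(0,4) a9@(0,1) | pheromone: 0 2 0 0 8 / 1 1 0 0 0 / 1 0 1 0 0 / 0 0 0 0 0 / 0 0 0 0 0 / 0 0 0 0 0
t=3: a0@(0,4) a1@(0,4) a2@(0,4) a3@(0,1) a4@(1,0) a5@(0,4) a6@(1,1) a7@(0,1) a8@(0,4) a9@(0,1) | pheromone: 0 4 0 0 12 / 1 1 0 0 0 / 0 0 0 0 0 / 0 0 0 0 0 / 0 0 0 0 0 / 0 0 0 0 0

no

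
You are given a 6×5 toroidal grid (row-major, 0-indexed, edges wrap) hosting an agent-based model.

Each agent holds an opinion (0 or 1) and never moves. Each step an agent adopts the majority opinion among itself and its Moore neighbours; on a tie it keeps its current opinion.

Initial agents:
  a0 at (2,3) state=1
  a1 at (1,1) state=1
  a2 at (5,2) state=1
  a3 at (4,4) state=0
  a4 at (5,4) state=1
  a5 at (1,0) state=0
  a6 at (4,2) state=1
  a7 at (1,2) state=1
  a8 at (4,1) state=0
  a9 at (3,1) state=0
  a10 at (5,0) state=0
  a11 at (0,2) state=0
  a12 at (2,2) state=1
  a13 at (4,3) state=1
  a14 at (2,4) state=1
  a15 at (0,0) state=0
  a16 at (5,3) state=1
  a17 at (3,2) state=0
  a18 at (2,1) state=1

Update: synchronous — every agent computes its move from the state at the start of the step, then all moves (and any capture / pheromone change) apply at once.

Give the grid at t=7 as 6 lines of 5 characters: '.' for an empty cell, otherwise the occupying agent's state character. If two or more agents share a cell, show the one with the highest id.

1.1..
111..
.1111
.11..
.1111
1.111

t=1: a0@(2,3):1 a1@(1,1):1 a2@(5,2):1 a3@(4,4):1 a4@(5,4):1 a5@(1,0):1 a6@(4,2):1 a7@(1,2):1 a8@(4,1):0 a9@(3,1):0 a10@(5,0):0 a11@(0,2):1 a12@(2,2):1 a13@(4,3):1 a14@(2,4):1 a15@(0,0):0 a16@(5,3):1 a17@(3,2):1 a18@(2,1):1
t=2: a0@(2,3):1 a1@(1,1):1 a2@(5,2):1 a3@(4,4):1 a4@(5,4):1 a5@(1,0):1 a6@(4,2):1 a7@(1,2):1 a8@(4,1):0 a9@(3,1):1 a10@(5,0):0 a11@(0,2):1 a12@(2,2):1 a13@(4,3):1 a14@(2,4):1 a15@(0,0):1 a16@(5,3):1 a17@(3,2):1 a18@(2,1):1
t=3: a0@(2,3):1 a1@(1,1):1 a2@(5,2):1 a3@(4,4):1 a4@(5,4):1 a5@(1,0):1 a6@(4,2):1 a7@(1,2):1 a8@(4,1):1 a9@(3,1):1 a10@(5,0):1 a11@(0,2):1 a12@(2,2):1 a13@(4,3):1 a14@(2,4):1 a15@(0,0):1 a16@(5,3):1 a17@(3,2):1 a18@(2,1):1
t=4: (unchanged — steady state)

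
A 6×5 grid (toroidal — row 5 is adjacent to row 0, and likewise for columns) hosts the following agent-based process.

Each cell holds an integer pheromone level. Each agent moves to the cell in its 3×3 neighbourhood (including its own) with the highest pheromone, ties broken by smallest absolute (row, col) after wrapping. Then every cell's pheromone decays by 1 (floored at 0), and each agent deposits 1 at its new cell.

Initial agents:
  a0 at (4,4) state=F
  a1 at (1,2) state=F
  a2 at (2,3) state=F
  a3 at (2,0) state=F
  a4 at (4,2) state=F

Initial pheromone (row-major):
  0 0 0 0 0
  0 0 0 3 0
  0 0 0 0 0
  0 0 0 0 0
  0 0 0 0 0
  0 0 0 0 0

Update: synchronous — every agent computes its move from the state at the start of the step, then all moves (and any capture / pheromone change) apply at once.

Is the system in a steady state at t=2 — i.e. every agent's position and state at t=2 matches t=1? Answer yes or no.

t=1: a0@(3,0) a1@(1,3) a2@(1,3) a3@(1,0) a4@(3,1) | pheromone: 0 0 0 0 0 / 1 0 0 4 0 / 0 0 0 0 0 / 1 1 0 0 0 / 0 0 0 0 0 / 0 0 0 0 0
t=2: a0@(3,0) a1@(1,3) a2@(1,3) a3@(1,0) a4@(3,0) | pheromone: 0 0 0 0 0 / 1 0 0 5 0 / 0 0 0 0 0 / 2 0 0 0 0 / 0 0 0 0 0 / 0 0 0 0 0

no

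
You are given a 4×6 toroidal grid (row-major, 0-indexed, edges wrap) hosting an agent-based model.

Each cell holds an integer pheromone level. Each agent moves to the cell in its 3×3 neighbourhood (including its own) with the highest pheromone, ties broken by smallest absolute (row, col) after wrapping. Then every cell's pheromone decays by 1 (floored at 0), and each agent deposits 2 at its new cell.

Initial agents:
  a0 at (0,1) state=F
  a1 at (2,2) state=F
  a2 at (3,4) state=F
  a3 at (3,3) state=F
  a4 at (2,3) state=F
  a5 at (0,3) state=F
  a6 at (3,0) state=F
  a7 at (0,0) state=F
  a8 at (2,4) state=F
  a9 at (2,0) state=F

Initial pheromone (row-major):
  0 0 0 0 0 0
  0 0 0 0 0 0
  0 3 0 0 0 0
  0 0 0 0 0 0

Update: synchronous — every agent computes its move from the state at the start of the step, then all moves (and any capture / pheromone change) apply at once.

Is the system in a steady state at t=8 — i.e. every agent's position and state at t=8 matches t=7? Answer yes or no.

yes

t=1: a0@(0,0) a1@(2,1) a2@(0,3) a3@(0,2) a4@(1,2) a5@(0,2) a6@(2,1) a7@(0,0) a8@(1,3) a9@(2,1) | pheromone: 4 0 4 2 0 0 / 0 0 2 2 0 0 / 0 8 0 0 0 0 / 0 0 0 0 0 0
t=2: a0@(0,0) a1@(2,1) a2@(0,2) a3@(0,2) a4@(2,1) a5@(0,2) a6@(2,1) a7@(0,0) a8@(0,2) a9@(2,1) | pheromone: 7 0 11 1 0 0 / 0 0 1 1 0 0 / 0 15 0 0 0 0 / 0 0 0 0 0 0
t=3: a0@(0,0) a1@(2,1) a2@(0,2) a3@(0,2) a4@(2,1) a5@(0,2) a6@(2,1) a7@(0,0) a8@(0,2) a9@(2,1) | pheromone: 10 0 18 0 0 0 / 0 0 0 0 0 0 / 0 22 0 0 0 0 / 0 0 0 0 0 0
t=4: a0@(0,0) a1@(2,1) a2@(0,2) a3@(0,2) a4@(2,1) a5@(0,2) a6@(2,1) a7@(0,0) a8@(0,2) a9@(2,1) | pheromone: 13 0 25 0 0 0 / 0 0 0 0 0 0 / 0 29 0 0 0 0 / 0 0 0 0 0 0
t=5: a0@(0,0) a1@(2,1) a2@(0,2) a3@(0,2) a4@(2,1) a5@(0,2) a6@(2,1) a7@(0,0) a8@(0,2) a9@(2,1) | pheromone: 16 0 32 0 0 0 / 0 0 0 0 0 0 / 0 36 0 0 0 0 / 0 0 0 0 0 0
t=6: a0@(0,0) a1@(2,1) a2@(0,2) a3@(0,2) a4@(2,1) a5@(0,2) a6@(2,1) a7@(0,0) a8@(0,2) a9@(2,1) | pheromone: 19 0 39 0 0 0 / 0 0 0 0 0 0 / 0 43 0 0 0 0 / 0 0 0 0 0 0
t=7: a0@(0,0) a1@(2,1) a2@(0,2) a3@(0,2) a4@(2,1) a5@(0,2) a6@(2,1) a7@(0,0) a8@(0,2) a9@(2,1) | pheromone: 22 0 46 0 0 0 / 0 0 0 0 0 0 / 0 50 0 0 0 0 / 0 0 0 0 0 0
t=8: a0@(0,0) a1@(2,1) a2@(0,2) a3@(0,2) a4@(2,1) a5@(0,2) a6@(2,1) a7@(0,0) a8@(0,2) a9@(2,1) | pheromone: 25 0 53 0 0 0 / 0 0 0 0 0 0 / 0 57 0 0 0 0 / 0 0 0 0 0 0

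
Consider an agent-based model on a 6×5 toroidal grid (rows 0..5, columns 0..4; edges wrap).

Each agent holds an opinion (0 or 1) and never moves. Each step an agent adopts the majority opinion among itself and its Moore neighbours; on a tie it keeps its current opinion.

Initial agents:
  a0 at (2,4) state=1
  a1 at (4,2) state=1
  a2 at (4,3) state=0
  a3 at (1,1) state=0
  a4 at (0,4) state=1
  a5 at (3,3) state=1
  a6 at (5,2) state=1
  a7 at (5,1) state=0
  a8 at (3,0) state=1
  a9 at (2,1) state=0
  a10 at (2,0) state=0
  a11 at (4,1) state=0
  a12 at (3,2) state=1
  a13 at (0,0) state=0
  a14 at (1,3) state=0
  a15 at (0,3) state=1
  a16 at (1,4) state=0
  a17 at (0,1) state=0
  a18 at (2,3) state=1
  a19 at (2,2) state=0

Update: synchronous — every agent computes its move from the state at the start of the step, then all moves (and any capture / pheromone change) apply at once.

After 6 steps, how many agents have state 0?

t=1: a0@(2,4):1 a1@(4,2):1 a2@(4,3):1 a3@(1,1):0 a4@(0,4):0 a5@(3,3):1 a6@(5,2):0 a7@(5,1):0 a8@(3,0):0 a9@(2,1):0 a10@(2,0):0 a11@(4,1):1 a12@(3,2):1 a13@(0,0):0 a14@(1,3):1 a15@(0,3):1 a16@(1,4):0 a17@(0,1):0 a18@(2,3):1 a19@(2,2):0
t=2: a0@(2,4):1 a1@(4,2):1 a2@(4,3):1 a3@(1,1):0 a4@(0,4):0 a5@(3,3):1 a6@(5,2):1 a7@(5,1):0 a8@(3,0):0 a9@(2,1):0 a10@(2,0):0 a11@(4,1):1 a12@(3,2):1 a13@(0,0):0 a14@(1,3):1 a15@(0,3):0 a16@(1,4):0 a17@(0,1):0 a18@(2,3):1 a19@(2,2):1
t=3: (unchanged — steady state)

10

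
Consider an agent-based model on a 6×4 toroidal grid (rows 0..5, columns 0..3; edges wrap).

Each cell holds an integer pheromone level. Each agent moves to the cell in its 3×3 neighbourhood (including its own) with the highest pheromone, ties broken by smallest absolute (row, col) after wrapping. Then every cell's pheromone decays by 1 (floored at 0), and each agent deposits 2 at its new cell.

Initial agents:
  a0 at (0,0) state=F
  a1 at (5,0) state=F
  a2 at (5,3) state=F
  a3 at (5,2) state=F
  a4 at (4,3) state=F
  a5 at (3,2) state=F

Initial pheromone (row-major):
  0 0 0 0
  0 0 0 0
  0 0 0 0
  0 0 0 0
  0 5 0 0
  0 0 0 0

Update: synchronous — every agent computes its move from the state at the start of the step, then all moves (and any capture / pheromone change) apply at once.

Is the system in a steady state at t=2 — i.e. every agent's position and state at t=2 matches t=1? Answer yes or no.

t=1: a0@(0,0) a1@(4,1) a2@(0,0) a3@(4,1) a4@(3,0) a5@(4,1) | pheromone: 4 0 0 0 / 0 0 0 0 / 0 0 0 0 / 2 0 0 0 / 0 10 0 0 / 0 0 0 0
t=2: a0@(0,0) a1@(4,1) a2@(0,0) a3@(4,1) a4@(4,1) a5@(4,1) | pheromone: 7 0 0 0 / 0 0 0 0 / 0 0 0 0 / 1 0 0 0 / 0 17 0 0 / 0 0 0 0

no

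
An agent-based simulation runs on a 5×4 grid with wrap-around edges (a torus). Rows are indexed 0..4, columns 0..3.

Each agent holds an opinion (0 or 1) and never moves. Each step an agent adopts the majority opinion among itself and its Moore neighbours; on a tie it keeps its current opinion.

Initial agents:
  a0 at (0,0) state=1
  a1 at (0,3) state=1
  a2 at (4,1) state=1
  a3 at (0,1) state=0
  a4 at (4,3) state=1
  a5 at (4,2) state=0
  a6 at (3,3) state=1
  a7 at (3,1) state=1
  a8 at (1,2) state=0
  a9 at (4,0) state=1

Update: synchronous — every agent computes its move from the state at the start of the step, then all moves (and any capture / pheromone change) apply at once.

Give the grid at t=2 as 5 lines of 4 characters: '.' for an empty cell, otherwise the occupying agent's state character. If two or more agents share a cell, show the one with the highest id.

11.1
..0.
....
.1.1
1111

t=1: a0@(0,0):1 a1@(0,3):1 a2@(4,1):1 a3@(0,1):0 a4@(4,3):1 a5@(4,2):1 a6@(3,3):1 a7@(3,1):1 a8@(1,2):0 a9@(4,0):1
t=2: a0@(0,0):1 a1@(0,3):1 a2@(4,1):1 a3@(0,1):1 a4@(4,3):1 a5@(4,2):1 a6@(3,3):1 a7@(3,1):1 a8@(1,2):0 a9@(4,0):1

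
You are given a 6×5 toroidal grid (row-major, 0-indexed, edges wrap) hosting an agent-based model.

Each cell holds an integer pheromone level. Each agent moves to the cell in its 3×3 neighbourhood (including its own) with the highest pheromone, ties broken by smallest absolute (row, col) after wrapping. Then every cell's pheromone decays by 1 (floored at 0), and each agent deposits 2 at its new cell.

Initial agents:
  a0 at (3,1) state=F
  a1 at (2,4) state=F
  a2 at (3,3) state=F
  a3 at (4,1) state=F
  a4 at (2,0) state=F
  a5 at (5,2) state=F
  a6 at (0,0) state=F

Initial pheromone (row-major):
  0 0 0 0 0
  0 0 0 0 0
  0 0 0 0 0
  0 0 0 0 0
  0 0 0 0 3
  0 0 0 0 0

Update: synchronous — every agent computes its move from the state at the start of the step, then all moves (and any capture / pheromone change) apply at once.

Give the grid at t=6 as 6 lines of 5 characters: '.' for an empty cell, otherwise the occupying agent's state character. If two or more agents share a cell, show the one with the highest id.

.....
F....
.....
.....
....F
.....

t=1: a0@(2,0) a1@(1,0) a2@(4,4) a3@(3,0) a4@(1,0) a5@(0,1) a6@(0,0) | pheromone: 2 2 0 0 0 / 4 0 0 0 0 / 2 0 0 0 0 / 2 0 0 0 0 / 0 0 0 0 4 / 0 0 0 0 0
t=2: a0@(1,0) a1@(1,0) a2@(4,4) a3@(4,4) a4@(1,0) a5@(1,0) a6@(1,0) | pheromone: 1 1 0 0 0 / 13 0 0 0 0 / 1 0 0 0 0 / 1 0 0 0 0 / 0 0 0 0 7 / 0 0 0 0 0
t=3: a0@(1,0) a1@(1,0) a2@(4,4) a3@(4,4) a4@(1,0) a5@(1,0) a6@(1,0) | pheromone: 0 0 0 0 0 / 22 0 0 0 0 / 0 0 0 0 0 / 0 0 0 0 0 / 0 0 0 0 10 / 0 0 0 0 0
t=4: a0@(1,0) a1@(1,0) a2@(4,4) a3@(4,4) a4@(1,0) a5@(1,0) a6@(1,0) | pheromone: 0 0 0 0 0 / 31 0 0 0 0 / 0 0 0 0 0 / 0 0 0 0 0 / 0 0 0 0 13 / 0 0 0 0 0
t=5: a0@(1,0) a1@(1,0) a2@(4,4) a3@(4,4) a4@(1,0) a5@(1,0) a6@(1,0) | pheromone: 0 0 0 0 0 / 40 0 0 0 0 / 0 0 0 0 0 / 0 0 0 0 0 / 0 0 0 0 16 / 0 0 0 0 0
t=6: a0@(1,0) a1@(1,0) a2@(4,4) a3@(4,4) a4@(1,0) a5@(1,0) a6@(1,0) | pheromone: 0 0 0 0 0 / 49 0 0 0 0 / 0 0 0 0 0 / 0 0 0 0 0 / 0 0 0 0 19 / 0 0 0 0 0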